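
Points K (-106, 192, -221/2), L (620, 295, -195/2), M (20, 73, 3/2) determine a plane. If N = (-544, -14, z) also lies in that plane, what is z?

-3

A normal to the plane is n = KL × KM = (13083, -79674, -99372).
N lies in the plane iff n · KN = 0.
This gives (-99372)z + (-298116) = 0, so z = -3.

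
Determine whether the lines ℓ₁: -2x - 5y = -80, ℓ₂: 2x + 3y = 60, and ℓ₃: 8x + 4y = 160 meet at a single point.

Yes

Intersecting ℓ₁ and ℓ₂: solving the 2×2 system gives (x, y) = (15, 10).
Substitute into ℓ₃: (8)(15) + (4)(10) = 160.
This equals 160, so (15, 10) lies on all three lines and they are concurrent.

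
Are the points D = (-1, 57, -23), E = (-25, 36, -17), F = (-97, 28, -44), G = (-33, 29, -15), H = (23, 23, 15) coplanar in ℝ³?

No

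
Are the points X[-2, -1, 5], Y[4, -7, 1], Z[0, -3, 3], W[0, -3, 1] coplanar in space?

Yes

With X as base: XY = (6, -6, -4), XZ = (2, -2, -2), XW = (2, -2, -4).
XZ × XW = (4, 4, 0).
XY · (XZ × XW) = 0.
The scalar triple product vanishes, so the four points are coplanar.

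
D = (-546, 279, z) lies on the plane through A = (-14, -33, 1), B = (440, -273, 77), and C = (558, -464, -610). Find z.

Coplanarity requires AB · (AC × AD) = 0.
AB = (454, -240, 76), AC = (572, -431, -611); the triple product is linear in z with coefficient -58394 and constant term 4729914.
Setting it to zero: z = 81.

81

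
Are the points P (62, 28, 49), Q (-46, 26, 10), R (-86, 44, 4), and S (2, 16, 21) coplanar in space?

No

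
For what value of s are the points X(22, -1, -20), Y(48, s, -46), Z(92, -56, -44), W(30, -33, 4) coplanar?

The points are coplanar iff XY · (XZ × XW) = 0.
Expanding, this is linear in s: (-1872)s + (-9360) = 0.
So s = -5.

-5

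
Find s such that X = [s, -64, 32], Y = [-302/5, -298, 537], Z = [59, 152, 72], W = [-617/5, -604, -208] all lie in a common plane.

31/5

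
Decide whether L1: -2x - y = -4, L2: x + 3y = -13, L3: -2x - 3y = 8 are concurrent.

Yes

The three lines meet at one point iff the augmented coefficient matrix [aᵢ bᵢ cᵢ] has rank < 3, i.e. its determinant vanishes.
Here the determinant is 0.
It vanishes, so the lines are concurrent at (5, -6).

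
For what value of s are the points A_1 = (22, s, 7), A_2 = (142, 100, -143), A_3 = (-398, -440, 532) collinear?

-20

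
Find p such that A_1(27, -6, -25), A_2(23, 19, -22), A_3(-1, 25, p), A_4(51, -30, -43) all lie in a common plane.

-4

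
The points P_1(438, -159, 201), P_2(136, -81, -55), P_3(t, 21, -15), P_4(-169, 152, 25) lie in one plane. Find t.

6

The points are coplanar iff P_1P_2 · (P_1P_3 × P_1P_4) = 0.
Expanding, this is linear in t: (-65888)t + (395328) = 0.
So t = 6.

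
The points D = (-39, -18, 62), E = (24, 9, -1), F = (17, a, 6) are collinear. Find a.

6

Collinearity requires DE × DF = 0; each component is linear in a.
The x-component gives (63)a + (-378) = 0, so a = 6.
The remaining components then also vanish.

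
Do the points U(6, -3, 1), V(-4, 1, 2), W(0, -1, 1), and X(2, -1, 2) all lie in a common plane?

Yes

The four points are coplanar iff the 3×3 determinant with rows UV, UW, UX is zero.
Rows: (-10, 4, 1), (-6, 2, 0), (-4, 2, 1).
Expanding along the first row: (-10)(2) − (4)(-6) + (1)(-4) = 0.
Zero determinant ⇒ coplanar.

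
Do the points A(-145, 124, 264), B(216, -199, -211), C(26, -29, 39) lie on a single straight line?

Yes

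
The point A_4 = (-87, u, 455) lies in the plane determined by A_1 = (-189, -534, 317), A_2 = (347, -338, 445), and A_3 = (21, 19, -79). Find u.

-618

Coplanarity requires A_1A_2 · (A_1A_3 × A_1A_4) = 0.
A_1A_2 = (536, 196, 128), A_1A_3 = (210, 553, -396); the triple product is linear in u with coefficient 239136 and constant term 147786048.
Setting it to zero: u = -618.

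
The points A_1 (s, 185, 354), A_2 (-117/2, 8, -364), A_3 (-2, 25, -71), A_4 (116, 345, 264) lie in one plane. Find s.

The points are coplanar iff A_1A_2 · (A_1A_3 × A_1A_4) = 0.
Expanding, this is linear in s: (88065)s + (-9158760) = 0.
So s = 104.

104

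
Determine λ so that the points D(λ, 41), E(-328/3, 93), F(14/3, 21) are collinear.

Collinearity: (D − E) must be parallel to (F − E) = (114, -72).
Cross-multiplying the components: (λ − (-328/3))·(-72) = (-52)·(114).
Solving gives λ = -27.

-27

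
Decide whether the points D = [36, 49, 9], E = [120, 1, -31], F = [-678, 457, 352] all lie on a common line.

DE = (84, -48, -40), DF = (-714, 408, 343).
Comparing components 2 and 3: (-48)(343) − (-40)(408) = -144 ≠ 0, so DE and DF are not parallel and the points are not collinear.

No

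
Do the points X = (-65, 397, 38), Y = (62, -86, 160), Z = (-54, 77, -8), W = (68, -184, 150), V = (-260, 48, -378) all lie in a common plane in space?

No

The plane through X, Y, Z has normal n = XY × XZ = (61258, 7184, -35327) and equation n·P = -2472148.
Checking the remaining points: n·W = -2455362, n·V = -2228642.
Since n·W = -2455362 ≠ -2472148, W is off the plane and the points are not all coplanar.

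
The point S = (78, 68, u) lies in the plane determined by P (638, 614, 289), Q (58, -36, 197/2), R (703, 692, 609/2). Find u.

The plane through P, Q, R has equation 4784x − (6785/2)y − 2990z = 105087.
Substituting S: (-2990)u + (142462) = 105087, so u = 25/2.

25/2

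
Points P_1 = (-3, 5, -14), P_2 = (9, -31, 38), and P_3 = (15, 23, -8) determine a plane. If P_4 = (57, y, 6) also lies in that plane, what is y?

A normal to the plane is n = P_1P_2 × P_1P_3 = (-1152, 864, 864).
P_4 lies in the plane iff n · P_1P_4 = 0.
This gives (864)y + (-56160) = 0, so y = 65.

65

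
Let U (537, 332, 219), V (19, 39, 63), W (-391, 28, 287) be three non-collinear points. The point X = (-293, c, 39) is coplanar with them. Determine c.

The plane through U, V, W has equation −67348x + 179992y − 114432z = -1469140.
Substituting X: (179992)c + (15270116) = -1469140, so c = -93.

-93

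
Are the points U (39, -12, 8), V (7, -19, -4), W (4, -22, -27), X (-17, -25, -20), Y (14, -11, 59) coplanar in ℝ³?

Yes

The plane through U, V, W has normal n = UV × UW = (125, -700, 75) and equation n·P = 13875.
Checking the remaining points: n·X = 13875, n·Y = 13875.
All equal 13875, so all 5 points lie in one plane.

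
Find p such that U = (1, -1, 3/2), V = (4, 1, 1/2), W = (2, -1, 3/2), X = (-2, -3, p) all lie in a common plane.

5/2

Normal to plane UVW: n = (0, -1, -2); plane equation n·P = -2.
Requiring n·X = -2: (-2)p + (3) = -2.
So p = 5/2.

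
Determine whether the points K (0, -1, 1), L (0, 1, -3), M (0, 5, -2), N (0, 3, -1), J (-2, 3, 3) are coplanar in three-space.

No

The plane through K, L, M has normal n = KL × KM = (18, 0, 0) and equation n·P = 0.
Checking the remaining points: n·N = 0, n·J = -36.
Since n·J = -36 ≠ 0, J is off the plane and the points are not all coplanar.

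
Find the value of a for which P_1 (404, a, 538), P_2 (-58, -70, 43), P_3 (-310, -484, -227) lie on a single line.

Direction P_2P_3 = (-252, -414, -270). From the x-coordinate of P_1, the parameter along the line is τ = (404 − (-58))/(-252) = -11/6.
Then a = (-70) + (-11/6)·(-414) = 689.

689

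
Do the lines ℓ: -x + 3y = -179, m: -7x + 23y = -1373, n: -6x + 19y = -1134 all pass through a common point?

Yes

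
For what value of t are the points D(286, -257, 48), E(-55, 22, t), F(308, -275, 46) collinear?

Direction DF = (22, -18, -2). From the x-coordinate of E, the parameter along the line is τ = (-55 − 286)/22 = -31/2.
Then t = 48 + (-31/2)·(-2) = 79.

79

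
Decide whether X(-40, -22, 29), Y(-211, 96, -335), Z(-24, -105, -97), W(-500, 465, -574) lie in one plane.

With X as base: XY = (-171, 118, -364), XZ = (16, -83, -126), XW = (-460, 487, -603).
XZ × XW = (111411, 67608, -30388).
XY · (XZ × XW) = -12305.
Since -12305 ≠ 0, the four points are not coplanar.

No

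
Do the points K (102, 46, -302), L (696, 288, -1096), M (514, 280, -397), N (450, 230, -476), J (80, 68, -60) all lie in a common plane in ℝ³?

No

The plane through K, L, M has normal n = KL × KM = (162806, -270698, 39292) and equation n·P = -7712080.
Checking the remaining points: n·N = -7700832, n·J = -7740504.
Since n·N = -7700832 ≠ -7712080, N is off the plane and the points are not all coplanar.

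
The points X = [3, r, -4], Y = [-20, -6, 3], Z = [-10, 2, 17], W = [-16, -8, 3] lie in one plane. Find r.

Coplanarity ⇔ det[XY; XZ; XW] = 0.
Expanding, this is linear in r: (-56)r + (-1344) = 0.
So r = -24.

-24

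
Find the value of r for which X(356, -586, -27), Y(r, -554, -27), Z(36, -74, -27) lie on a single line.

Collinearity requires XY × XZ = 0; each component is linear in r.
The z-component gives (512)r + (-172032) = 0, so r = 336.
The remaining components then also vanish.

336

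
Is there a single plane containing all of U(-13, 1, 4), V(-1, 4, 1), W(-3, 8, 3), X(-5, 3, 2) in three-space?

Yes

A normal to the plane through U, V, W is n = UV × UW = (18, -18, 54).
The plane has equation n·P = -36. For X: n·X = -36.
Equal, so X lies in the plane and all four are coplanar.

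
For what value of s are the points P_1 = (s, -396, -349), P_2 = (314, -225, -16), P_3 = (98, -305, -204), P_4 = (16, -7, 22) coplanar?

The points are coplanar iff P_1P_2 · (P_1P_3 × P_1P_4) = 0.
Expanding, this is linear in s: (-37944)s + (-720936) = 0.
So s = -19.

-19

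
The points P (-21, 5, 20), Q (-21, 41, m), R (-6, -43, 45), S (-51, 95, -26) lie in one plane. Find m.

-4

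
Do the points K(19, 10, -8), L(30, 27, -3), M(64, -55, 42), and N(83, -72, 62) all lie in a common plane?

The four points are coplanar iff the 3×3 determinant with rows KL, KM, KN is zero.
Rows: (11, 17, 5), (45, -65, 50), (64, -82, 70).
Expanding along the first row: (11)(-450) − (17)(-50) + (5)(470) = -1750.
Nonzero ⇒ not coplanar.

No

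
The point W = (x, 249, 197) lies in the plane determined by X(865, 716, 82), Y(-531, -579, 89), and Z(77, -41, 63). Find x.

Coplanarity requires XY · (XZ × XW) = 0.
XY = (-1396, -1295, 7), XZ = (-788, -757, -19); the triple product is linear in x with coefficient 29904 and constant term -6728400.
Setting it to zero: x = 225.

225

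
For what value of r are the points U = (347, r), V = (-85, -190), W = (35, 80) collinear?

The three points are collinear iff det[UV; UW] = 0.
This determinant is linear in r: (120)r + (-93840) = 0, so r = 782.

782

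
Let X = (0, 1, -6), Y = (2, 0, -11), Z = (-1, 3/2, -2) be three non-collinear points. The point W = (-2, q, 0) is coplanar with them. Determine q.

2

Coplanarity requires XY · (XZ × XW) = 0.
XY = (2, -1, -5), XZ = (-1, 1/2, 4); the triple product is linear in q with coefficient -3 and constant term 6.
Setting it to zero: q = 2.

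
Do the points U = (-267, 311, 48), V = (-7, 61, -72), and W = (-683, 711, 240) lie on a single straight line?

UV = (260, -250, -120), UW = (-416, 400, 192).
UV × UW = (0, 0, 0).
The cross product vanishes, so the three points are collinear.

Yes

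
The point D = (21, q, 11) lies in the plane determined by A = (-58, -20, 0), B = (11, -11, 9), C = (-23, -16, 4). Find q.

-9

Coplanarity requires AB · (AC × AD) = 0.
AB = (69, 9, 9), AC = (35, 4, 4); the triple product is linear in q with coefficient 39 and constant term 351.
Setting it to zero: q = -9.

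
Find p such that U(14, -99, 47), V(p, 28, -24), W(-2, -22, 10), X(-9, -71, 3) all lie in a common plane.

-18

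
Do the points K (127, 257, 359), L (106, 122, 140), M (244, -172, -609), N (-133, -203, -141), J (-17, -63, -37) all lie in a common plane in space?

The plane through K, L, M has normal n = KL × KM = (36729, -45951, 24804) and equation n·P = 1759812.
Checking the remaining points: n·N = 945732, n·J = 1352772.
Since n·N = 945732 ≠ 1759812, N is off the plane and the points are not all coplanar.

No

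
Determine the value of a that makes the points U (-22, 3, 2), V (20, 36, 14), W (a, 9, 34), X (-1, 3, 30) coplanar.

8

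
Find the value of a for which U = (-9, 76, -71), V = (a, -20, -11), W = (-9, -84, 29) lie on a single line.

-9

Direction UW = (0, -160, 100). From the y-coordinate of V, the parameter along the line is τ = (-20 − 76)/(-160) = 3/5.
Then a = (-9) + 3/5·(0) = -9.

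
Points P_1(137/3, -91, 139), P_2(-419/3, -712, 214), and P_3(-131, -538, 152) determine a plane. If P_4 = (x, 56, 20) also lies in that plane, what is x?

-52/3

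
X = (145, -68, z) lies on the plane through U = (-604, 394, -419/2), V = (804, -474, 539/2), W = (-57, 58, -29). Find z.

Coplanarity requires UV · (UW × UX) = 0.
UV = (1408, -868, 479), UW = (547, -336, 361/2); the triple product is linear in z with coefficient 1708 and constant term -79422.
Setting it to zero: z = 93/2.

93/2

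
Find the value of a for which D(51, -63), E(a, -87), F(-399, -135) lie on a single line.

Collinearity: (E − D) must be parallel to (F − D) = (-450, -72).
Cross-multiplying the components: (a − 51)·(-72) = (-24)·(-450).
Solving gives a = -99.

-99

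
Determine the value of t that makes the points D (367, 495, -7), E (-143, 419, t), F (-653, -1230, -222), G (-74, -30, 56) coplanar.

Normal to plane DFG: n = (-221550, 159075, -225225); plane equation n·P = -990150.
Requiring n·E = -990150: (-225225)t + (98334075) = -990150.
So t = 441.

441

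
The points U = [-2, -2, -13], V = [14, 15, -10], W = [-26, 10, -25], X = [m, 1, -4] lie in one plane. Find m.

22

Normal to plane UVW: n = (-240, 120, 600); plane equation n·P = -7560.
Requiring n·X = -7560: (-240)m + (-2280) = -7560.
So m = 22.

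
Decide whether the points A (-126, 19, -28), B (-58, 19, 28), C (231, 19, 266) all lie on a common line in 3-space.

Yes

AB = (68, 0, 56), AC = (357, 0, 294).
Each component of AC is 21/4 times the corresponding component of AB, so AC = 21/4·AB and the points are collinear.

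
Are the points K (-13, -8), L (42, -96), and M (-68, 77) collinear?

KL = (55, -88), KM = (-55, 85).
Twice the signed area of △KLM is (55)(85) − (-88)(-55) = -165.
The area is nonzero, so the three points are not collinear.

No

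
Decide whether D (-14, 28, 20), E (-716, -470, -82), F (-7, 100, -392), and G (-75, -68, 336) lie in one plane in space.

Yes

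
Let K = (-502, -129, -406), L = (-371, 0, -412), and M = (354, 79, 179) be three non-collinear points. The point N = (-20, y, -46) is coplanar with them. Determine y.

The plane through K, L, M has equation 76713x − 81771y − 83176z = 5807989.
Substituting N: (-81771)y + (2291836) = 5807989, so y = -43.

-43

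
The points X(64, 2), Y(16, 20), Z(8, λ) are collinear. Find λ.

The three points are collinear iff det[XY; XZ] = 0.
This determinant is linear in λ: (-48)λ + (1104) = 0, so λ = 23.

23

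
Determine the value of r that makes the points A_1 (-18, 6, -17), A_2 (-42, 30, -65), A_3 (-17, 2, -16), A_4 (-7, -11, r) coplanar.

The points are coplanar iff A_1A_2 · (A_1A_3 × A_1A_4) = 0.
Expanding, this is linear in r: (72)r + (-216) = 0.
So r = 3.

3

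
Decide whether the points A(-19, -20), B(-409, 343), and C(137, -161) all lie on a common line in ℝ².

No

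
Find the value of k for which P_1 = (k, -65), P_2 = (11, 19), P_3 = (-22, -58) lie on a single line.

The three points are collinear iff det[P_1P_2; P_1P_3] = 0.
This determinant is linear in k: (77)k + (1925) = 0, so k = -25.

-25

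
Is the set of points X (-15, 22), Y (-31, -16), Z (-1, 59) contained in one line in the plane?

No

XY = (-16, -38), XZ = (14, 37).
Twice the signed area of △XYZ is (-16)(37) − (-38)(14) = -60.
The area is nonzero, so the three points are not collinear.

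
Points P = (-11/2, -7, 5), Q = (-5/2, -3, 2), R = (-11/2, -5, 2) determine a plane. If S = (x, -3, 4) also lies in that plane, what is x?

The plane through P, Q, R has equation −6x + 9y + 6z = 0.
Substituting S: (-6)x + (-3) = 0, so x = -1/2.

-1/2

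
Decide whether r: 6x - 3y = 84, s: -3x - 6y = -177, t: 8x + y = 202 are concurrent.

Intersecting r and s: solving the 2×2 system gives (x, y) = (23, 18).
Substitute into t: (8)(23) + (1)(18) = 202.
This equals 202, so (23, 18) lies on all three lines and they are concurrent.

Yes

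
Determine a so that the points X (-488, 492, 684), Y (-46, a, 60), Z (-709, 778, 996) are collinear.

Collinearity requires XY × XZ = 0; each component is linear in a.
The x-component gives (312)a + (24960) = 0, so a = -80.
The remaining components then also vanish.

-80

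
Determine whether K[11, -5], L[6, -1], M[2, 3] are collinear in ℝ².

No

KL = (-5, 4), KM = (-9, 8).
If collinear, KM would be a scalar multiple of KL. But (-5)·(8) ≠ (4)·(-9) (difference -4), so they are not parallel; the points are not collinear.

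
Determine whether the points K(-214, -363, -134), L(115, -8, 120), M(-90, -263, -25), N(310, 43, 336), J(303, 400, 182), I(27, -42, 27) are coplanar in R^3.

No

The plane through K, L, M has normal n = KL × KM = (13295, -4365, -11120) and equation n·P = 229445.
Checking the remaining points: n·N = 197435, n·J = 258545, n·I = 242055.
Since n·N = 197435 ≠ 229445, N is off the plane and the points are not all coplanar.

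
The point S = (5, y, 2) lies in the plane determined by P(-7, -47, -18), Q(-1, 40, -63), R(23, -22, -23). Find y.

-78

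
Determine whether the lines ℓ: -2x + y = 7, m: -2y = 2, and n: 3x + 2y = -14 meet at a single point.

Intersecting ℓ and m: solving the 2×2 system gives (x, y) = (-4, -1).
Substitute into n: (3)(-4) + (2)(-1) = -14.
This equals -14, so (-4, -1) lies on all three lines and they are concurrent.

Yes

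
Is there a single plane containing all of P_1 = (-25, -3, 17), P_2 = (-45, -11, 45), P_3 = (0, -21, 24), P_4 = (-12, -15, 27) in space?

No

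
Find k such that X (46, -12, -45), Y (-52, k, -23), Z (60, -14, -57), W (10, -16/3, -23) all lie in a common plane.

38/3

Normal to plane XZW: n = (36, 124, 64/3); plane equation n·P = -792.
Requiring n·Y = -792: (124)k + (-7088/3) = -792.
So k = 38/3.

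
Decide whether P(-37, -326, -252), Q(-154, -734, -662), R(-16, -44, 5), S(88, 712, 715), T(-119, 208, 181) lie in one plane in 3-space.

Yes

The plane through P, Q, R has normal n = PQ × PR = (10764, 21459, -24426) and equation n·X = -1238550.
Checking the remaining points: n·S = -1238550, n·T = -1238550.
All equal -1238550, so all 5 points lie in one plane.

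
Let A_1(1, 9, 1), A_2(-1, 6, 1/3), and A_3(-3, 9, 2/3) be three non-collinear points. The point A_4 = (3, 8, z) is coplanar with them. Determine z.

The plane through A_1, A_2, A_3 has equation 1x + 2y − 12z = 7.
Substituting A_4: (-12)z + (19) = 7, so z = 1.

1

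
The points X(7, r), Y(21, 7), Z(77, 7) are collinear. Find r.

7

The three points are collinear iff det[XY; XZ] = 0.
This determinant is linear in r: (56)r + (-392) = 0, so r = 7.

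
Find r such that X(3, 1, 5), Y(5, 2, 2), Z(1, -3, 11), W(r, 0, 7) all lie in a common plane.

Normal to plane XYZ: n = (-6, -6, -6); plane equation n·P = -54.
Requiring n·W = -54: (-6)r + (-42) = -54.
So r = 2.

2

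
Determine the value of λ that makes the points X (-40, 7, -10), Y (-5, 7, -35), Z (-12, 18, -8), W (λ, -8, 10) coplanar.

-110

The points are coplanar iff XY · (XZ × XW) = 0.
Expanding, this is linear in λ: (275)λ + (30250) = 0.
So λ = -110.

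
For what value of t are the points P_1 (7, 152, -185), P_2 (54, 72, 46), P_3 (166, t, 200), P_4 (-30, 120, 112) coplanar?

-40

The points are coplanar iff P_1P_2 · (P_1P_3 × P_1P_4) = 0.
Expanding, this is linear in t: (22506)t + (900240) = 0.
So t = -40.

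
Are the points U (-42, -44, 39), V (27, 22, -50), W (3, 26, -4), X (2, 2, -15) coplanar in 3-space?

No

With U as base: UV = (69, 66, -89), UW = (45, 70, -43), UX = (44, 46, -54).
UW × UX = (-1802, 538, -1010).
UV · (UW × UX) = 1060.
Since 1060 ≠ 0, the four points are not coplanar.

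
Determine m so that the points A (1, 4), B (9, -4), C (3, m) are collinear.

Collinearity: (C − A) must be parallel to (B − A) = (8, -8).
Cross-multiplying the components: (m − 4)·(8) = (2)·(-8).
Solving gives m = 2.

2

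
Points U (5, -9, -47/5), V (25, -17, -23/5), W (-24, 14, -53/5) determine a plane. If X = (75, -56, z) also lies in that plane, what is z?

-11/5

Coplanarity requires UV · (UW × UX) = 0.
UV = (20, -8, 24/5), UW = (-29, 23, -6/5); the triple product is linear in z with coefficient 228 and constant term 2508/5.
Setting it to zero: z = -11/5.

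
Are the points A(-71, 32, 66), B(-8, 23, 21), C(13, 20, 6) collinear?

Yes

AB = (63, -9, -45), AC = (84, -12, -60).
Each component of AC is 4/3 times the corresponding component of AB, so AC = 4/3·AB and the points are collinear.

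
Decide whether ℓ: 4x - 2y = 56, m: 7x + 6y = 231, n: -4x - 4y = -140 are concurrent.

Lines aᵢx + bᵢy = cᵢ with pairwise distinct directions are concurrent exactly when det[aᵢ bᵢ cᵢ] = 0.
Here the determinant is 0.
It vanishes, so the lines are concurrent at (21, 14).

Yes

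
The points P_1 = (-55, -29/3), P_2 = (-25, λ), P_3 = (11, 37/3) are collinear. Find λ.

1/3

Collinearity: (P_2 − P_1) must be parallel to (P_3 − P_1) = (66, 22).
Cross-multiplying the components: (λ − (-29/3))·(66) = (30)·(22).
Solving gives λ = 1/3.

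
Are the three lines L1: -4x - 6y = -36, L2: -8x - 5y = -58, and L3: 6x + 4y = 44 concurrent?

Intersecting L1 and L2: solving the 2×2 system gives (x, y) = (6, 2).
Substitute into L3: (6)(6) + (4)(2) = 44.
This equals 44, so (6, 2) lies on all three lines and they are concurrent.

Yes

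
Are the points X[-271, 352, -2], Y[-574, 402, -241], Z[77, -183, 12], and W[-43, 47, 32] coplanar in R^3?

The four points are coplanar iff the 3×3 determinant with rows XY, XZ, XW is zero.
Rows: (-303, 50, -239), (348, -535, 14), (228, -305, 34).
Expanding along the first row: (-303)(-13920) − (50)(8640) + (-239)(15840) = 0.
Zero determinant ⇒ coplanar.

Yes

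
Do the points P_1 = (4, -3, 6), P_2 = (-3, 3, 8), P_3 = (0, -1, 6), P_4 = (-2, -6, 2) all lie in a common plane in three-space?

No

With P_1 as base: P_1P_2 = (-7, 6, 2), P_1P_3 = (-4, 2, 0), P_1P_4 = (-6, -3, -4).
P_1P_3 × P_1P_4 = (-8, -16, 24).
P_1P_2 · (P_1P_3 × P_1P_4) = 8.
Since 8 ≠ 0, the four points are not coplanar.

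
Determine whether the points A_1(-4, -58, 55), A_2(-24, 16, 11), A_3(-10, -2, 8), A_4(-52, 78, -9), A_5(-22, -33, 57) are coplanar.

Yes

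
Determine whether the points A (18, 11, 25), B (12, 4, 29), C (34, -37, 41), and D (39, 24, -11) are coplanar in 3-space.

No

With A as base: AB = (-6, -7, 4), AC = (16, -48, 16), AD = (21, 13, -36).
AC × AD = (1520, 912, 1216).
AB · (AC × AD) = -10640.
Since -10640 ≠ 0, the four points are not coplanar.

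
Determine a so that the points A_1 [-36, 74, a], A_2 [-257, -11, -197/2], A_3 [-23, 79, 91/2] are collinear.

Collinearity requires A_1A_2 × A_1A_3 = 0; each component is linear in a.
The x-component gives (90)a + (-3375) = 0, so a = 75/2.
The remaining components then also vanish.

75/2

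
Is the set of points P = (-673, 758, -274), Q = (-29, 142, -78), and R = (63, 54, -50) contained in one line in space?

Yes

PQ = (644, -616, 196), PR = (736, -704, 224).
Each component of PR is 8/7 times the corresponding component of PQ, so PR = 8/7·PQ and the points are collinear.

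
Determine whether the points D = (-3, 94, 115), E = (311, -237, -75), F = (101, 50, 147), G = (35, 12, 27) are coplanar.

A normal to the plane through D, E, F is n = DE × DF = (-18952, -29808, 20608).
The plane has equation n·P = -375176. For G: n·G = -464600.
-464600 ≠ -375176, so G is off the plane.

No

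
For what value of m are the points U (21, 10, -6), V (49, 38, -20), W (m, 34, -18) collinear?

Collinearity requires UV × UW = 0; each component is linear in m.
The y-component gives (-14)m + (630) = 0, so m = 45.
The remaining components then also vanish.

45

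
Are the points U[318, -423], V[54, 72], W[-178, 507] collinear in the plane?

Yes

UV = (-264, 495), UW = (-496, 930).
Checking proportionality: UW = 62/33·UV, so the vectors are parallel and the points are collinear.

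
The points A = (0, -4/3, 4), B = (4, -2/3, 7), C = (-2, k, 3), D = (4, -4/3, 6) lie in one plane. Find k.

Normal to plane ABD: n = (4/3, 4, -8/3); plane equation n·P = -16.
Requiring n·C = -16: (4)k + (-32/3) = -16.
So k = -4/3.

-4/3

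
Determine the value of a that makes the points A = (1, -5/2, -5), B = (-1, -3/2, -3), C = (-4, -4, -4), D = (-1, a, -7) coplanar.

-11/2

Normal to plane ABC: n = (4, -8, 8); plane equation n·P = -16.
Requiring n·D = -16: (-8)a + (-60) = -16.
So a = -11/2.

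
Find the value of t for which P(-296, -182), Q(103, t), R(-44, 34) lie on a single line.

The three points are collinear iff det[PQ; PR] = 0.
This determinant is linear in t: (-252)t + (40320) = 0, so t = 160.

160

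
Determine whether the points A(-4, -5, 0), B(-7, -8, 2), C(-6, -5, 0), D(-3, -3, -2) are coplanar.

No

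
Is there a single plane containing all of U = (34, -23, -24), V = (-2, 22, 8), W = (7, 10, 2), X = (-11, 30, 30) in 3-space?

The four points are coplanar iff the 3×3 determinant with rows UV, UW, UX is zero.
Rows: (-36, 45, 32), (-27, 33, 26), (-45, 53, 54).
Expanding along the first row: (-36)(404) − (45)(-288) + (32)(54) = 144.
Nonzero ⇒ not coplanar.

No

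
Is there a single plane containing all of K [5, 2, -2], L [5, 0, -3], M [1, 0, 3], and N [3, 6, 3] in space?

Yes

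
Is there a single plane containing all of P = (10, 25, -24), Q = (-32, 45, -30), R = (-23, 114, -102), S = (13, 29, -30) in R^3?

A normal to the plane through P, Q, R is n = PQ × PR = (-1026, -3078, -3078).
The plane has equation n·X = -13338. For S: n·S = -10260.
-10260 ≠ -13338, so S is off the plane.

No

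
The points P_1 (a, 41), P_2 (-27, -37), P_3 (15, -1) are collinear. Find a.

64

The three points are collinear iff det[P_1P_2; P_1P_3] = 0.
This determinant is linear in a: (-36)a + (2304) = 0, so a = 64.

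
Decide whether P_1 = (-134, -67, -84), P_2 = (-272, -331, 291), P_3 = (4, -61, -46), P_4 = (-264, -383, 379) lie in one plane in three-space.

A normal to the plane through P_1, P_2, P_3 is n = P_1P_2 × P_1P_3 = (-12282, 56994, 35604).
The plane has equation n·P = -5163546. For P_4: n·P_4 = -5092338.
-5092338 ≠ -5163546, so P_4 is off the plane.

No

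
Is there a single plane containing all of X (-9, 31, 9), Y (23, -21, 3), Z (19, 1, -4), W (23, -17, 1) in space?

The four points are coplanar iff the 3×3 determinant with rows XY, XZ, XW is zero.
Rows: (32, -52, -6), (28, -30, -13), (32, -48, -8).
Expanding along the first row: (32)(-384) − (-52)(192) + (-6)(-384) = 0.
Zero determinant ⇒ coplanar.

Yes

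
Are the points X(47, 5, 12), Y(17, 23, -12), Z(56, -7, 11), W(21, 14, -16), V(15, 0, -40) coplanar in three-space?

No

The plane through X, Y, Z has normal n = XY × XZ = (-306, -246, 198) and equation n·P = -13236.
Checking the remaining points: n·W = -13038, n·V = -12510.
Since n·W = -13038 ≠ -13236, W is off the plane and the points are not all coplanar.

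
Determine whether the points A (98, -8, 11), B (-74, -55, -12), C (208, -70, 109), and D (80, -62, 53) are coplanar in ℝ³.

Yes

A normal to the plane through A, B, C is n = AB × AC = (-6032, 14326, 15834).
The plane has equation n·P = -531570. For D: n·D = -531570.
Equal, so D lies in the plane and all four are coplanar.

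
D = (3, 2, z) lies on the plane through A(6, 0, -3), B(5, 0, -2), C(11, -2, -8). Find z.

The plane through A, B, C has equation 2x + 2z = 6.
Substituting D: (2)z + (6) = 6, so z = 0.

0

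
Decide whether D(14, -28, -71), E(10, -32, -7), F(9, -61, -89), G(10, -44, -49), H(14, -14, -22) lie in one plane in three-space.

The plane through D, E, F has normal n = DE × DF = (2184, -392, 112) and equation n·P = 33600.
Checking the remaining points: n·G = 33600, n·H = 33600.
All equal 33600, so all 5 points lie in one plane.

Yes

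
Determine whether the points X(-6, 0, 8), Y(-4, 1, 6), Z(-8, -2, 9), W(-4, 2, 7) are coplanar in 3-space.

The four points are coplanar iff the 3×3 determinant with rows XY, XZ, XW is zero.
Rows: (2, 1, -2), (-2, -2, 1), (2, 2, -1).
Expanding along the first row: (2)(0) − (1)(0) + (-2)(0) = 0.
Zero determinant ⇒ coplanar.

Yes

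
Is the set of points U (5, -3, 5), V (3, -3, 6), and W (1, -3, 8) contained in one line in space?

UV = (-2, 0, 1), UW = (-4, 0, 3).
Comparing components 3 and 1: (1)(-4) − (-2)(3) = 2 ≠ 0, so UV and UW are not parallel and the points are not collinear.

No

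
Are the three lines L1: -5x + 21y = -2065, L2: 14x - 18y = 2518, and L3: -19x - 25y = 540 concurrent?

No

The three lines meet at one point iff the augmented coefficient matrix [aᵢ bᵢ cᵢ] has rank < 3, i.e. its determinant vanishes.
Here the determinant is -612.
Nonzero, so no common point exists.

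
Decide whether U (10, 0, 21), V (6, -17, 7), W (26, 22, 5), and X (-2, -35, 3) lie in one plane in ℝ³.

A normal to the plane through U, V, W is n = UV × UW = (580, -288, 184).
The plane has equation n·P = 9664. For X: n·X = 9472.
9472 ≠ 9664, so X is off the plane.

No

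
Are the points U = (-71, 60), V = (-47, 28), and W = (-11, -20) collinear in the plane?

UV = (24, -32), UW = (60, -80).
Checking proportionality: UW = 5/2·UV, so the vectors are parallel and the points are collinear.

Yes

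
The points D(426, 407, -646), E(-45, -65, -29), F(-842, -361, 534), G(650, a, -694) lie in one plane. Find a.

375

Coplanarity ⇔ det[DE; DF; DG] = 0.
Expanding, this is linear in a: (-226576)a + (84966000) = 0.
So a = 375.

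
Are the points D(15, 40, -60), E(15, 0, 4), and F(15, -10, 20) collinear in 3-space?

DE = (0, -40, 64), DF = (0, -50, 80).
Each component of DF is 5/4 times the corresponding component of DE, so DF = 5/4·DE and the points are collinear.

Yes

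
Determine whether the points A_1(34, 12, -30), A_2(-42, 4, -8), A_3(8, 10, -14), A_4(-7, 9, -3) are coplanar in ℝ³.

A normal to the plane through A_1, A_2, A_3 is n = A_1A_2 × A_1A_3 = (-84, 644, -56).
The plane has equation n·P = 6552. For A_4: n·A_4 = 6552.
Equal, so A_4 lies in the plane and all four are coplanar.

Yes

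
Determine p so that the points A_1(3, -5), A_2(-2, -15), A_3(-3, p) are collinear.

-17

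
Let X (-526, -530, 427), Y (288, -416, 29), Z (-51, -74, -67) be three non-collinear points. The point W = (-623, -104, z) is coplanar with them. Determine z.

179

A normal to the plane is n = XY × XZ = (125172, 213066, 317034).
W lies in the plane iff n · XW = 0.
This gives (317034)z + (-56749086) = 0, so z = 179.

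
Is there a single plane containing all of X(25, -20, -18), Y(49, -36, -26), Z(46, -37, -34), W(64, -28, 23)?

A normal to the plane through X, Y, Z is n = XY × XZ = (120, 216, -72).
The plane has equation n·P = -24. For W: n·W = -24.
Equal, so W lies in the plane and all four are coplanar.

Yes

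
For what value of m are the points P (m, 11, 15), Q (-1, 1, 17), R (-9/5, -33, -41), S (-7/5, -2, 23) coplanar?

-1/5

Coplanarity ⇔ det[PQ; PR; PS] = 0.
Expanding, this is linear in m: (378)m + (378/5) = 0.
So m = -1/5.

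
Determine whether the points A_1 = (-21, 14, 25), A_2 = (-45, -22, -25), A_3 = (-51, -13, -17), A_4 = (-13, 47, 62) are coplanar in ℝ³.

A normal to the plane through A_1, A_2, A_3 is n = A_1A_2 × A_1A_3 = (162, 492, -432).
The plane has equation n·P = -7314. For A_4: n·A_4 = -5766.
-5766 ≠ -7314, so A_4 is off the plane.

No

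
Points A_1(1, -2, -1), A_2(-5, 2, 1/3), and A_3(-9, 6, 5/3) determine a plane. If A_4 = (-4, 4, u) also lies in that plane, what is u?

1

A normal to the plane is n = A_1A_2 × A_1A_3 = (0, 8/3, -8).
A_4 lies in the plane iff n · A_1A_4 = 0.
This gives (-8)u + (8) = 0, so u = 1.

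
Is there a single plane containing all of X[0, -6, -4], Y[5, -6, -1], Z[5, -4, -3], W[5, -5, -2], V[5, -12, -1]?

The plane through X, Y, Z has normal n = XY × XZ = (-6, 10, 10) and equation n·P = -100.
Checking the remaining points: n·W = -100, n·V = -160.
Since n·V = -160 ≠ -100, V is off the plane and the points are not all coplanar.

No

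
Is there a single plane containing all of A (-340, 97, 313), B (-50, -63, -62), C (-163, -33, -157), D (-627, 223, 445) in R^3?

No

The four points are coplanar iff the 3×3 determinant with rows AB, AC, AD is zero.
Rows: (290, -160, -375), (177, -130, -470), (-287, 126, 132).
Expanding along the first row: (290)(42060) − (-160)(-111526) + (-375)(-15008) = -18760.
Nonzero ⇒ not coplanar.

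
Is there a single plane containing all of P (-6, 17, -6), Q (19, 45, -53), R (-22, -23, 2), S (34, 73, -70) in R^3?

The four points are coplanar iff the 3×3 determinant with rows PQ, PR, PS is zero.
Rows: (25, 28, -47), (-16, -40, 8), (40, 56, -64).
Expanding along the first row: (25)(2112) − (28)(704) + (-47)(704) = 0.
Zero determinant ⇒ coplanar.

Yes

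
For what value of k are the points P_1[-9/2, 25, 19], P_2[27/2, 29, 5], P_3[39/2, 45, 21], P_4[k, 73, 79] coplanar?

5/2

The points are coplanar iff P_1P_2 · (P_1P_3 × P_1P_4) = 0.
Expanding, this is linear in k: (288)k + (-720) = 0.
So k = 5/2.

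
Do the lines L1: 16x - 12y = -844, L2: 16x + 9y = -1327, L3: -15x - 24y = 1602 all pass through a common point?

Yes

Intersecting L1 and L2: solving the 2×2 system gives (x, y) = (-70, -23).
Substitute into L3: (-15)(-70) + (-24)(-23) = 1602.
This equals 1602, so (-70, -23) lies on all three lines and they are concurrent.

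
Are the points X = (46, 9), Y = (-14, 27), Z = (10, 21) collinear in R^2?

No

XY = (-60, 18), XZ = (-36, 12).
If collinear, XZ would be a scalar multiple of XY. But (-60)·(12) ≠ (18)·(-36) (difference -72), so they are not parallel; the points are not collinear.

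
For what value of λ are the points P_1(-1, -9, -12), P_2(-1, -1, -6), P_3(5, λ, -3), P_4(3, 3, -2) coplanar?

1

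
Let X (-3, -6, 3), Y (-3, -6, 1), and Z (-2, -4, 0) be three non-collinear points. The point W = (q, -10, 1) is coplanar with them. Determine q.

-5

The plane through X, Y, Z has equation 4x − 2y = 0.
Substituting W: (4)q + (20) = 0, so q = -5.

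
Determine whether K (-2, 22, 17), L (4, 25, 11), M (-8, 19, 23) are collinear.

Yes

KL = (6, 3, -6), KM = (-6, -3, 6).
KL × KM = (0, 0, 0).
The cross product vanishes, so the three points are collinear.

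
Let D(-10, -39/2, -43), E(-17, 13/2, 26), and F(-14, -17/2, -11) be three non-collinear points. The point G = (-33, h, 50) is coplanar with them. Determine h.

The plane through D, E, F has equation 73x − 52y + 27z = -877.
Substituting G: (-52)h + (-1059) = -877, so h = -7/2.

-7/2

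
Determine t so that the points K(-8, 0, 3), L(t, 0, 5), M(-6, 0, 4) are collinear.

-4

Collinearity requires KL × KM = 0; each component is linear in t.
The y-component gives (-1)t + (-4) = 0, so t = -4.
The remaining components then also vanish.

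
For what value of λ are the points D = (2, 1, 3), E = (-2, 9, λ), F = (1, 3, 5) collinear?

11

Collinearity requires DE × DF = 0; each component is linear in λ.
The x-component gives (-2)λ + (22) = 0, so λ = 11.
The remaining components then also vanish.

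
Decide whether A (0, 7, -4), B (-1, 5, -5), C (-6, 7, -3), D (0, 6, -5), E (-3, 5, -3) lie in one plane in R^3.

No

The plane through A, B, C has normal n = AB × AC = (-2, 7, -12) and equation n·P = 97.
Checking the remaining points: n·D = 102, n·E = 77.
Since n·D = 102 ≠ 97, D is off the plane and the points are not all coplanar.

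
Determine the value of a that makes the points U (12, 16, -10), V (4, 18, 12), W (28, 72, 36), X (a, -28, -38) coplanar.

The points are coplanar iff UV · (UW × UX) = 0.
Expanding, this is linear in a: (-1140)a + (-4560) = 0.
So a = -4.

-4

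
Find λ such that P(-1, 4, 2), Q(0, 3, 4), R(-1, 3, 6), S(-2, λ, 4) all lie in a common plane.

Normal to plane PQR: n = (-2, -4, -1); plane equation n·X = -16.
Requiring n·S = -16: (-4)λ + (0) = -16.
So λ = 4.

4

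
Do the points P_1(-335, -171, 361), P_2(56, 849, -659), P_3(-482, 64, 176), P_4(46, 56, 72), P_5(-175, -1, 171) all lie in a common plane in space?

Yes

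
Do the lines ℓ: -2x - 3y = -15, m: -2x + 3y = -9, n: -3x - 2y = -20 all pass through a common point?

Lines aᵢx + bᵢy = cᵢ with pairwise distinct directions are concurrent exactly when det[aᵢ bᵢ cᵢ] = 0.
Here the determinant is 0.
It vanishes, so the lines are concurrent at (6, 1).

Yes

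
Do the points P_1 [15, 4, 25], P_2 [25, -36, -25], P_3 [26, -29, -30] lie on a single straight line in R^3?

No

P_1P_2 = (10, -40, -50), P_1P_3 = (11, -33, -55).
Comparing components 2 and 3: (-40)(-55) − (-50)(-33) = 550 ≠ 0, so P_1P_2 and P_1P_3 are not parallel and the points are not collinear.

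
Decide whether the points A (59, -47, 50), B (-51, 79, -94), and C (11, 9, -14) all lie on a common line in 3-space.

No

AB = (-110, 126, -144), AC = (-48, 56, -64).
AB × AC = (0, -128, -112).
The cross product is nonzero, so the points do not lie on one line.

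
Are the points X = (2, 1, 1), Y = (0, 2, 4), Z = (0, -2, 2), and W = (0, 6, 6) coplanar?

Yes

The four points are coplanar iff the 3×3 determinant with rows XY, XZ, XW is zero.
Rows: (-2, 1, 3), (-2, -3, 1), (-2, 5, 5).
Expanding along the first row: (-2)(-20) − (1)(-8) + (3)(-16) = 0.
Zero determinant ⇒ coplanar.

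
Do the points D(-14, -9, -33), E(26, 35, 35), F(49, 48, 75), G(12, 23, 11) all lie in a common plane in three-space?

No

The four points are coplanar iff the 3×3 determinant with rows DE, DF, DG is zero.
Rows: (40, 44, 68), (63, 57, 108), (26, 32, 44).
Expanding along the first row: (40)(-948) − (44)(-36) + (68)(534) = -24.
Nonzero ⇒ not coplanar.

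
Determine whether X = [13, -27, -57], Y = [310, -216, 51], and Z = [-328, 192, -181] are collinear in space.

No

XY = (297, -189, 108), XZ = (-341, 219, -124).
XY × XZ = (-216, 0, 594).
The cross product is nonzero, so the points do not lie on one line.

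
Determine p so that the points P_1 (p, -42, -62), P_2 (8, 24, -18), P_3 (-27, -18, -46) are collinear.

Direction P_2P_3 = (-35, -42, -28). From the y-coordinate of P_1, the parameter along the line is τ = (-42 − 24)/(-42) = 11/7.
Then p = 8 + 11/7·(-35) = -47.

-47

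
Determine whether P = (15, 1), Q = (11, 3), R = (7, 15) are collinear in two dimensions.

PQ = (-4, 2), PR = (-8, 14).
Twice the signed area of △PQR is (-4)(14) − (2)(-8) = -40.
The area is nonzero, so the three points are not collinear.

No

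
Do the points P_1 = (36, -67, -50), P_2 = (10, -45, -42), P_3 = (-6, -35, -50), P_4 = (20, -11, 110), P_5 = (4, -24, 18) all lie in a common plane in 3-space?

Yes

The plane through P_1, P_2, P_3 has normal n = P_1P_2 × P_1P_3 = (-256, -336, 92) and equation n·P = 8696.
Checking the remaining points: n·P_4 = 8696, n·P_5 = 8696.
All equal 8696, so all 5 points lie in one plane.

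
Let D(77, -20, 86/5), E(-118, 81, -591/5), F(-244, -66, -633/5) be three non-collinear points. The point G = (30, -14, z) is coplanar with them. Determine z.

Coplanarity requires DE · (DF × DG) = 0.
DE = (-195, 101, -677/5), DF = (-321, -46, -719/5); the triple product is linear in z with coefficient 41391 and constant term 1779813/5.
Setting it to zero: z = -43/5.

-43/5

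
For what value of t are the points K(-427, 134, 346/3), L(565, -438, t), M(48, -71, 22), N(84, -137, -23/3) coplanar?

Normal to plane KMN: n = (-235/3, 32195/3, -23970); plane equation n·P = -3879145/3.
Requiring n·L = -3879145/3: (-23970)t + (-14234185/3) = -3879145/3.
So t = -144.

-144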